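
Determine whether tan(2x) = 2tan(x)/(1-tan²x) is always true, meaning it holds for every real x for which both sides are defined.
Claim: tan(2x) = 2tan(x)/(1-tan²x).
Reasoning: tan(2x) = sin(2x)/cos(2x) = 2sin(x)cos(x) / (cos²x - sin²x). Divide numerator and denominator by cos²x: 2tan(x) / (1 - tan²x).
So the two sides agree for every real x for which both sides are defined.

Conclusion: Yes, this is an identity.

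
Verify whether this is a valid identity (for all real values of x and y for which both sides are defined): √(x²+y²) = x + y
No, this is NOT an identity.

Claim: √(x²+y²) = x + y.
Test a specific point where both sides are defined: x = 3, y = 3/2.
LHS = √(x²+y²) ≈ 3.3541
RHS = x + y ≈ 4.5000
Since 3.3541 ≠ 4.5000, the equation fails at this point, so it cannot hold for all real values of x and y for which both sides are defined.
(x+y)² = x² + 2xy + y², not x² + y², so the square root does not split this way.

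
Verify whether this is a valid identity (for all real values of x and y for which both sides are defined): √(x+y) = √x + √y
No, this is NOT an identity.

Claim: √(x+y) = √x + √y.
Test a specific point where both sides are defined: x = 5, y = 3.
LHS = √(x+y) ≈ 2.8284
RHS = √x + √y ≈ 3.9681
Since 2.8284 ≠ 3.9681, the equation fails at this point, so it cannot hold for all real values of x and y for which both sides are defined.
Squaring the right side gives x + 2√(xy) + y, not x + y.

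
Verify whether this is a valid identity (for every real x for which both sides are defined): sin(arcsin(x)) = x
Yes, this is an identity.

Claim: sin(arcsin(x)) = x.
Reasoning: For -1 ≤ x ≤ 1 (where arcsin is defined), arcsin(x) is by definition an angle whose sine equals x. Taking the sine of that angle returns x. (Note the other order, arcsin(sin x) = x, is NOT an identity.)
So the two sides agree for every real x for which both sides are defined.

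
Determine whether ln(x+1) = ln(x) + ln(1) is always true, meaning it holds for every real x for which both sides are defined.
No, this is NOT an identity.

Claim: ln(x+1) = ln(x) + ln(1).
Test a specific point where both sides are defined: x = 4.
LHS = ln(x+1) ≈ 1.6094
RHS = ln(x) + ln(1) ≈ 1.3863
Since 1.6094 ≠ 1.3863, the equation fails at this point, so it cannot hold for every real x for which both sides are defined.
ln(1) = 0, so the right side is just ln(x), which differs from ln(x+1).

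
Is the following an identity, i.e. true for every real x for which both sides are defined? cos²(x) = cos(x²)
Claim: cos²(x) = cos(x²).
Test a specific point where both sides are defined: x = 2π/3.
LHS = cos²(x) ≈ 0.2500
RHS = cos(x²) ≈ -0.3202
Since 0.2500 ≠ -0.3202, the equation fails at this point, so it cannot hold for every real x for which both sides are defined.
cos²(x) means (cos x)², squaring the output; cos(x²) squares the input. These are different functions.

Conclusion: No, this is NOT an identity.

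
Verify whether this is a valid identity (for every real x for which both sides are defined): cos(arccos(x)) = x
Yes, this is an identity.

Claim: cos(arccos(x)) = x.
Reasoning: For -1 ≤ x ≤ 1 (where arccos is defined), arccos(x) is by definition an angle whose cosine equals x. Taking the cosine of that angle returns x. (Note the other order, arccos(cos x) = x, is NOT an identity.)
So the two sides agree for every real x for which both sides are defined.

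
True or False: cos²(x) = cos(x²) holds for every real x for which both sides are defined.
Claim: cos²(x) = cos(x²).
Test a specific point where both sides are defined: x = π/6.
LHS = cos²(x) ≈ 0.7500
RHS = cos(x²) ≈ 0.9627
Since 0.7500 ≠ 0.9627, the equation fails at this point, so it cannot hold for every real x for which both sides are defined.
cos²(x) means (cos x)², squaring the output; cos(x²) squares the input. These are different functions.

Conclusion: False.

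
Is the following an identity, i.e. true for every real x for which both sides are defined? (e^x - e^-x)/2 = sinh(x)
Yes, this is an identity.

Claim: (e^x - e^-x)/2 = sinh(x).
Reasoning: This is exactly the definition of the hyperbolic sine: sinh(x) := (e^x - e^-x)/2.
So the two sides agree for every real x for which both sides are defined.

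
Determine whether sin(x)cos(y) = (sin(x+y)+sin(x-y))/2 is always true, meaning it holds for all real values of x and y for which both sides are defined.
Claim: sin(x)cos(y) = (sin(x+y)+sin(x-y))/2.
Reasoning: sin(x+y) = sin(x)cos(y) + cos(x)sin(y) and sin(x-y) = sin(x)cos(y) - cos(x)sin(y). Adding, sin(x+y) + sin(x-y) = 2sin(x)cos(y); divide by 2.
So the two sides agree for all real values of x and y for which both sides are defined.

Conclusion: Yes, this is an identity.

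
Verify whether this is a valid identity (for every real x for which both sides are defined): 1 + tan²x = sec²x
Claim: 1 + tan²x = sec²x.
Reasoning: Start from sin²x + cos²x = 1 and divide every term by cos²x (allowed wherever tan x and sec x are defined): tan²x + 1 = 1/cos²x = sec²x.
So the two sides agree for every real x for which both sides are defined.

Conclusion: Yes, this is an identity.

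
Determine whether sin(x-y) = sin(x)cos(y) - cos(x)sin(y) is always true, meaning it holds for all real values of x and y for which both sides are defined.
Claim: sin(x-y) = sin(x)cos(y) - cos(x)sin(y).
Reasoning: Replace y by -y in sin(x+y) = sin(x)cos(y) + cos(x)sin(y) and use cos(-y) = cos(y), sin(-y) = -sin(y): sin(x-y) = sin(x)cos(y) - cos(x)sin(y).
So the two sides agree for all real values of x and y for which both sides are defined.

Conclusion: Yes, this is an identity.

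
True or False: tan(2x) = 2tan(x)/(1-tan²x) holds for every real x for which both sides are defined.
Claim: tan(2x) = 2tan(x)/(1-tan²x).
Reasoning: tan(2x) = sin(2x)/cos(2x) = 2sin(x)cos(x) / (cos²x - sin²x). Divide numerator and denominator by cos²x: 2tan(x) / (1 - tan²x).
So the two sides agree for every real x for which both sides are defined.

Conclusion: True.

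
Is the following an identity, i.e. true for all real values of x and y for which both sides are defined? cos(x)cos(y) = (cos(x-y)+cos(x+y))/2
Yes, this is an identity.

Claim: cos(x)cos(y) = (cos(x-y)+cos(x+y))/2.
Reasoning: cos(x-y) = cos(x)cos(y) + sin(x)sin(y) and cos(x+y) = cos(x)cos(y) - sin(x)sin(y). Adding, cos(x-y) + cos(x+y) = 2cos(x)cos(y); divide by 2.
So the two sides agree for all real values of x and y for which both sides are defined.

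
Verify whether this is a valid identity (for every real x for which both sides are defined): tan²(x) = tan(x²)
No, this is NOT an identity.

Claim: tan²(x) = tan(x²).
Test a specific point where both sides are defined: x = π.
LHS = tan²(x) ≈ 0.0000
RHS = tan(x²) ≈ 0.4767
Since 0.0000 ≠ 0.4767, the equation fails at this point, so it cannot hold for every real x for which both sides are defined.
tan²(x) means (tan x)², squaring the output; tan(x²) squares the input. These are different functions.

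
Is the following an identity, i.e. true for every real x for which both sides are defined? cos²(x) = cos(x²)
Claim: cos²(x) = cos(x²).
Test a specific point where both sides are defined: x = π/4.
LHS = cos²(x) ≈ 0.5000
RHS = cos(x²) ≈ 0.8157
Since 0.5000 ≠ 0.8157, the equation fails at this point, so it cannot hold for every real x for which both sides are defined.
cos²(x) means (cos x)², squaring the output; cos(x²) squares the input. These are different functions.

Conclusion: No, this is NOT an identity.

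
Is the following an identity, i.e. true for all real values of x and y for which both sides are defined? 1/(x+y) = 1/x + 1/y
Claim: 1/(x+y) = 1/x + 1/y.
Test a specific point where both sides are defined: x = 3/2, y = -1.
LHS = 1/(x+y) ≈ 2.0000
RHS = 1/x + 1/y ≈ -0.3333
Since 2.0000 ≠ -0.3333, the equation fails at this point, so it cannot hold for all real values of x and y for which both sides are defined.
1/x + 1/y = (x+y)/(xy), which is not 1/(x+y).

Conclusion: No, this is NOT an identity.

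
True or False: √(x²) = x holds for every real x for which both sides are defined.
False.

Claim: √(x²) = x.
Test a specific point where both sides are defined: x = -2.
LHS = √(x²) ≈ 2.0000
RHS = x ≈ -2.0000
Since 2.0000 ≠ -2.0000, the equation fails at this point, so it cannot hold for every real x for which both sides are defined.
√(x²) = |x|, which differs from x whenever x < 0 (both sides are defined for every real x).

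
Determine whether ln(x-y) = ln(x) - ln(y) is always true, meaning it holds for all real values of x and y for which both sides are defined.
No, this is NOT an identity.

Claim: ln(x-y) = ln(x) - ln(y).
Test a specific point where both sides are defined: x = 4, y = 3/2.
LHS = ln(x-y) ≈ 0.9163
RHS = ln(x) - ln(y) ≈ 0.9808
Since 0.9163 ≠ 0.9808, the equation fails at this point, so it cannot hold for all real values of x and y for which both sides are defined.
ln(x) - ln(y) = ln(x/y), not ln(x-y).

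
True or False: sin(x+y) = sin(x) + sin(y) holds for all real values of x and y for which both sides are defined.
False.

Claim: sin(x+y) = sin(x) + sin(y).
Test a specific point where both sides are defined: x = π/4, y = -π/3.
LHS = sin(x+y) ≈ -0.2588
RHS = sin(x) + sin(y) ≈ -0.1589
Since -0.2588 ≠ -0.1589, the equation fails at this point, so it cannot hold for all real values of x and y for which both sides are defined.
The correct expansion is sin(x+y) = sin(x)cos(y) + cos(x)sin(y); sine is not additive.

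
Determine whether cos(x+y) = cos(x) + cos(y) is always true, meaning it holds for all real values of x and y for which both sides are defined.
Claim: cos(x+y) = cos(x) + cos(y).
Test a specific point where both sides are defined: x = π/2, y = π.
LHS = cos(x+y) ≈ 0.0000
RHS = cos(x) + cos(y) ≈ -1.0000
Since 0.0000 ≠ -1.0000, the equation fails at this point, so it cannot hold for all real values of x and y for which both sides are defined.
The correct expansion is cos(x+y) = cos(x)cos(y) - sin(x)sin(y); cosine is not additive.

Conclusion: No, this is NOT an identity.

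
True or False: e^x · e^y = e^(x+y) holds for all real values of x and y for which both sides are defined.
Claim: e^x · e^y = e^(x+y).
Reasoning: This is the law of exponents for a common base: multiplying powers adds exponents. E.g. from the series, (Σ x^j/j!)(Σ y^k/k!) = Σ_m (Σ_{j+k=m} x^j y^k/(j!k!)) = Σ_m (x+y)^m/m! by the binomial theorem.
So the two sides agree for all real values of x and y for which both sides are defined.

Conclusion: True.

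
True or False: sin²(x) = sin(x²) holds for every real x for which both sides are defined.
Claim: sin²(x) = sin(x²).
Test a specific point where both sides are defined: x = -π/3.
LHS = sin²(x) ≈ 0.7500
RHS = sin(x²) ≈ 0.8897
Since 0.7500 ≠ 0.8897, the equation fails at this point, so it cannot hold for every real x for which both sides are defined.
sin²(x) means (sin x)², squaring the output; sin(x²) squares the input. These are different functions.

Conclusion: False.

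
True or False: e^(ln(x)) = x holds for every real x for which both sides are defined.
True.

Claim: e^(ln(x)) = x.
Reasoning: For x > 0, ln(x) is by definition the exponent p such that e^p = x. Raising e to that exponent therefore returns x: e^(ln x) = x.
So the two sides agree for every real x for which both sides are defined.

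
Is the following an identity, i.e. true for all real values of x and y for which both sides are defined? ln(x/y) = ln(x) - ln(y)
Yes, this is an identity.

Claim: ln(x/y) = ln(x) - ln(y).
Reasoning: Both sides are simultaneously defined only when x, y > 0. Write x = e^p, y = e^q. Then x/y = e^(p-q), so ln(x/y) = p - q = ln(x) - ln(y).
So the two sides agree for all real values of x and y for which both sides are defined.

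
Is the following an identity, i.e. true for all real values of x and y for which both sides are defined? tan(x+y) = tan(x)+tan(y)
Claim: tan(x+y) = tan(x)+tan(y).
Test a specific point where both sides are defined: x = π/4, y = -π/6.
LHS = tan(x+y) ≈ 0.2679
RHS = tan(x)+tan(y) ≈ 0.4226
Since 0.2679 ≠ 0.4226, the equation fails at this point, so it cannot hold for all real values of x and y for which both sides are defined.
The correct formula is tan(x+y) = (tan(x) + tan(y))/(1 - tan(x)tan(y)).

Conclusion: No, this is NOT an identity.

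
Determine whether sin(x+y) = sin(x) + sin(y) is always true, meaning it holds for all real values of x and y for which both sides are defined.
Claim: sin(x+y) = sin(x) + sin(y).
Test a specific point where both sides are defined: x = -π/6, y = -π/2.
LHS = sin(x+y) ≈ -0.8660
RHS = sin(x) + sin(y) ≈ -1.5000
Since -0.8660 ≠ -1.5000, the equation fails at this point, so it cannot hold for all real values of x and y for which both sides are defined.
The correct expansion is sin(x+y) = sin(x)cos(y) + cos(x)sin(y); sine is not additive.

Conclusion: No, this is NOT an identity.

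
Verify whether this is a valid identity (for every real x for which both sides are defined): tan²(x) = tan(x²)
No, this is NOT an identity.

Claim: tan²(x) = tan(x²).
Test a specific point where both sides are defined: x = -π/3.
LHS = tan²(x) ≈ 3.0000
RHS = tan(x²) ≈ 1.9485
Since 3.0000 ≠ 1.9485, the equation fails at this point, so it cannot hold for every real x for which both sides are defined.
tan²(x) means (tan x)², squaring the output; tan(x²) squares the input. These are different functions.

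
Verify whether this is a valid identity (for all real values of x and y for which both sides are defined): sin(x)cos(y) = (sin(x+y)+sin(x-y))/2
Claim: sin(x)cos(y) = (sin(x+y)+sin(x-y))/2.
Reasoning: sin(x+y) = sin(x)cos(y) + cos(x)sin(y) and sin(x-y) = sin(x)cos(y) - cos(x)sin(y). Adding, sin(x+y) + sin(x-y) = 2sin(x)cos(y); divide by 2.
So the two sides agree for all real values of x and y for which both sides are defined.

Conclusion: Yes, this is an identity.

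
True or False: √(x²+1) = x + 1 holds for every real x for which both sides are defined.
Claim: √(x²+1) = x + 1.
Test a specific point where both sides are defined: x = 1/2.
LHS = √(x²+1) ≈ 1.1180
RHS = x + 1 ≈ 1.5000
Since 1.1180 ≠ 1.5000, the equation fails at this point, so it cannot hold for every real x for which both sides are defined.
(x+1)² = x² + 2x + 1 ≠ x² + 1 unless x = 0.

Conclusion: False.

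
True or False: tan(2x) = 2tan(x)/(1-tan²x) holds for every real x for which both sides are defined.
Claim: tan(2x) = 2tan(x)/(1-tan²x).
Reasoning: tan(2x) = sin(2x)/cos(2x) = 2sin(x)cos(x) / (cos²x - sin²x). Divide numerator and denominator by cos²x: 2tan(x) / (1 - tan²x).
So the two sides agree for every real x for which both sides are defined.

Conclusion: True.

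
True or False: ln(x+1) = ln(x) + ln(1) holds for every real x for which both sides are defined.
False.

Claim: ln(x+1) = ln(x) + ln(1).
Test a specific point where both sides are defined: x = 5.
LHS = ln(x+1) ≈ 1.7918
RHS = ln(x) + ln(1) ≈ 1.6094
Since 1.7918 ≠ 1.6094, the equation fails at this point, so it cannot hold for every real x for which both sides are defined.
ln(1) = 0, so the right side is just ln(x), which differs from ln(x+1).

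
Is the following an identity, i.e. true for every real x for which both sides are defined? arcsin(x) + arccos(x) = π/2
Yes, this is an identity.

Claim: arcsin(x) + arccos(x) = π/2.
Reasoning: Both sides are defined for -1 ≤ x ≤ 1. Let θ = arcsin(x), so sin θ = x and θ ∈ [-π/2, π/2]. Then cos(π/2 - θ) = sin θ = x and π/2 - θ ∈ [0, π], which is exactly the range of arccos, so arccos(x) = π/2 - θ. Adding: arcsin(x) + arccos(x) = θ + (π/2 - θ) = π/2.
So the two sides agree for every real x for which both sides are defined.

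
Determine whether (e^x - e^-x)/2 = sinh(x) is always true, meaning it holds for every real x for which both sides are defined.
Claim: (e^x - e^-x)/2 = sinh(x).
Reasoning: This is exactly the definition of the hyperbolic sine: sinh(x) := (e^x - e^-x)/2.
So the two sides agree for every real x for which both sides are defined.

Conclusion: Yes, this is an identity.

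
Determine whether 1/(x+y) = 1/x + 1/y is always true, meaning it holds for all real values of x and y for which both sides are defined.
Claim: 1/(x+y) = 1/x + 1/y.
Test a specific point where both sides are defined: x = 1, y = 2.
LHS = 1/(x+y) ≈ 0.3333
RHS = 1/x + 1/y ≈ 1.5000
Since 0.3333 ≠ 1.5000, the equation fails at this point, so it cannot hold for all real values of x and y for which both sides are defined.
1/x + 1/y = (x+y)/(xy), which is not 1/(x+y).

Conclusion: No, this is NOT an identity.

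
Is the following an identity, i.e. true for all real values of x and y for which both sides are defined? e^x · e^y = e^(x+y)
Claim: e^x · e^y = e^(x+y).
Reasoning: This is the law of exponents for a common base: multiplying powers adds exponents. E.g. from the series, (Σ x^j/j!)(Σ y^k/k!) = Σ_m (Σ_{j+k=m} x^j y^k/(j!k!)) = Σ_m (x+y)^m/m! by the binomial theorem.
So the two sides agree for all real values of x and y for which both sides are defined.

Conclusion: Yes, this is an identity.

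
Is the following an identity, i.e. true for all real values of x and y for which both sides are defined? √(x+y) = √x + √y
No, this is NOT an identity.

Claim: √(x+y) = √x + √y.
Test a specific point where both sides are defined: x = 2, y = 1/2.
LHS = √(x+y) ≈ 1.5811
RHS = √x + √y ≈ 2.1213
Since 1.5811 ≠ 2.1213, the equation fails at this point, so it cannot hold for all real values of x and y for which both sides are defined.
Squaring the right side gives x + 2√(xy) + y, not x + y.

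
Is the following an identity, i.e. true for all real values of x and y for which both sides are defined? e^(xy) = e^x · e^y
No, this is NOT an identity.

Claim: e^(xy) = e^x · e^y.
Test a specific point where both sides are defined: x = 1, y = 3.
LHS = e^(xy) ≈ 20.0855
RHS = e^x · e^y ≈ 54.5982
Since 20.0855 ≠ 54.5982, the equation fails at this point, so it cannot hold for all real values of x and y for which both sides are defined.
e^x · e^y = e^(x+y), not e^(xy).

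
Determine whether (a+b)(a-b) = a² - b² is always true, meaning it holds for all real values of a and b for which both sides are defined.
Yes, this is an identity.

Claim: (a+b)(a-b) = a² - b².
Reasoning: Expand: (a+b)(a-b) = a² - ab + ba - b² = a² - b² (the cross terms cancel).
So the two sides agree for all real values of a and b for which both sides are defined.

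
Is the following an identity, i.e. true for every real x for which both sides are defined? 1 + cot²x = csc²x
Claim: 1 + cot²x = csc²x.
Reasoning: Start from sin²x + cos²x = 1 and divide every term by sin²x (allowed wherever cot x and csc x are defined): 1 + cot²x = 1/sin²x = csc²x.
So the two sides agree for every real x for which both sides are defined.

Conclusion: Yes, this is an identity.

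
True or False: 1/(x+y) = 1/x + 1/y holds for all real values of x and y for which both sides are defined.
Claim: 1/(x+y) = 1/x + 1/y.
Test a specific point where both sides are defined: x = 3/2, y = -1.
LHS = 1/(x+y) ≈ 2.0000
RHS = 1/x + 1/y ≈ -0.3333
Since 2.0000 ≠ -0.3333, the equation fails at this point, so it cannot hold for all real values of x and y for which both sides are defined.
1/x + 1/y = (x+y)/(xy), which is not 1/(x+y).

Conclusion: False.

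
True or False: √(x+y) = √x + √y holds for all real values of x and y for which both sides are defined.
Claim: √(x+y) = √x + √y.
Test a specific point where both sides are defined: x = 5, y = 4.
LHS = √(x+y) ≈ 3.0000
RHS = √x + √y ≈ 4.2361
Since 3.0000 ≠ 4.2361, the equation fails at this point, so it cannot hold for all real values of x and y for which both sides are defined.
Squaring the right side gives x + 2√(xy) + y, not x + y.

Conclusion: False.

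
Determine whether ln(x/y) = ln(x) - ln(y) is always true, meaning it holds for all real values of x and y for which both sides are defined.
Claim: ln(x/y) = ln(x) - ln(y).
Reasoning: Both sides are simultaneously defined only when x, y > 0. Write x = e^p, y = e^q. Then x/y = e^(p-q), so ln(x/y) = p - q = ln(x) - ln(y).
So the two sides agree for all real values of x and y for which both sides are defined.

Conclusion: Yes, this is an identity.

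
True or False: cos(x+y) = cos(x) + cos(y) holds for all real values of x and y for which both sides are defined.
Claim: cos(x+y) = cos(x) + cos(y).
Test a specific point where both sides are defined: x = -π/3, y = π/6.
LHS = cos(x+y) ≈ 0.8660
RHS = cos(x) + cos(y) ≈ 1.3660
Since 0.8660 ≠ 1.3660, the equation fails at this point, so it cannot hold for all real values of x and y for which both sides are defined.
The correct expansion is cos(x+y) = cos(x)cos(y) - sin(x)sin(y); cosine is not additive.

Conclusion: False.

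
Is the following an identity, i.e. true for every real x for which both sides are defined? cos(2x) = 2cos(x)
Claim: cos(2x) = 2cos(x).
Test a specific point where both sides are defined: x = π/6.
LHS = cos(2x) ≈ 0.5000
RHS = 2cos(x) ≈ 1.7321
Since 0.5000 ≠ 1.7321, the equation fails at this point, so it cannot hold for every real x for which both sides are defined.
The correct double-angle formula is cos(2x) = cos²x - sin²x.

Conclusion: No, this is NOT an identity.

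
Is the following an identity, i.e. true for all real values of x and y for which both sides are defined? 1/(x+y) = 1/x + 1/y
Claim: 1/(x+y) = 1/x + 1/y.
Test a specific point where both sides are defined: x = 4, y = 3/2.
LHS = 1/(x+y) ≈ 0.1818
RHS = 1/x + 1/y ≈ 0.9167
Since 0.1818 ≠ 0.9167, the equation fails at this point, so it cannot hold for all real values of x and y for which both sides are defined.
1/x + 1/y = (x+y)/(xy), which is not 1/(x+y).

Conclusion: No, this is NOT an identity.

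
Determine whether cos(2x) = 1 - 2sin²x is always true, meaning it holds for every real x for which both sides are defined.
Claim: cos(2x) = 1 - 2sin²x.
Reasoning: cos(2x) = cos²x - sin²x. Replace cos²x by 1 - sin²x: (1 - sin²x) - sin²x = 1 - 2sin²x.
So the two sides agree for every real x for which both sides are defined.

Conclusion: Yes, this is an identity.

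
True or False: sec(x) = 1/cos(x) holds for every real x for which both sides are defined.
Claim: sec(x) = 1/cos(x).
Reasoning: sec(x) is by definition the reciprocal of cos(x), wherever cos(x) ≠ 0.
So the two sides agree for every real x for which both sides are defined.

Conclusion: True.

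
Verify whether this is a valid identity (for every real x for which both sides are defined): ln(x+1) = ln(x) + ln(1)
Claim: ln(x+1) = ln(x) + ln(1).
Test a specific point where both sides are defined: x = 4.
LHS = ln(x+1) ≈ 1.6094
RHS = ln(x) + ln(1) ≈ 1.3863
Since 1.6094 ≠ 1.3863, the equation fails at this point, so it cannot hold for every real x for which both sides are defined.
ln(1) = 0, so the right side is just ln(x), which differs from ln(x+1).

Conclusion: No, this is NOT an identity.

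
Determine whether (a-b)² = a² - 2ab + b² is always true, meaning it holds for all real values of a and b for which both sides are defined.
Yes, this is an identity.

Claim: (a-b)² = a² - 2ab + b².
Reasoning: Expand: (a-b)² = (a-b)(a-b) = a·a - a·b - b·a + b·b = a² - 2ab + b².
So the two sides agree for all real values of a and b for which both sides are defined.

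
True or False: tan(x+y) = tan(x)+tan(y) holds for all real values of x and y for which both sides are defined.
False.

Claim: tan(x+y) = tan(x)+tan(y).
Test a specific point where both sides are defined: x = -π/4, y = π/3.
LHS = tan(x+y) ≈ 0.2679
RHS = tan(x)+tan(y) ≈ 0.7321
Since 0.2679 ≠ 0.7321, the equation fails at this point, so it cannot hold for all real values of x and y for which both sides are defined.
The correct formula is tan(x+y) = (tan(x) + tan(y))/(1 - tan(x)tan(y)).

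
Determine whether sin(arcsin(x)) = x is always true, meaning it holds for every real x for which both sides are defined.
Claim: sin(arcsin(x)) = x.
Reasoning: For -1 ≤ x ≤ 1 (where arcsin is defined), arcsin(x) is by definition an angle whose sine equals x. Taking the sine of that angle returns x. (Note the other order, arcsin(sin x) = x, is NOT an identity.)
So the two sides agree for every real x for which both sides are defined.

Conclusion: Yes, this is an identity.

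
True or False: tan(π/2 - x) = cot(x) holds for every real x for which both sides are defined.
Claim: tan(π/2 - x) = cot(x).
Reasoning: tan(π/2 - x) = sin(π/2 - x)/cos(π/2 - x) = cos(x)/sin(x) = cot(x), using the cofunction identities sin(π/2 - x) = cos(x) and cos(π/2 - x) = sin(x).
So the two sides agree for every real x for which both sides are defined.

Conclusion: True.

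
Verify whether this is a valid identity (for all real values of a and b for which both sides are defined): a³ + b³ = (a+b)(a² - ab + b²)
Claim: a³ + b³ = (a+b)(a² - ab + b²).
Reasoning: Expand the right side: (a+b)(a² - ab + b²) = a³ - a²b + ab² + a²b - ab² + b³ = a³ + b³ (the middle terms cancel in pairs).
So the two sides agree for all real values of a and b for which both sides are defined.

Conclusion: Yes, this is an identity.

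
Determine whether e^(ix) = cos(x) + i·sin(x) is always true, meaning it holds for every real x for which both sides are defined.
Claim: e^(ix) = cos(x) + i·sin(x).
Reasoning: Euler's formula. Expand e^(ix) = Σ (ix)^k / k!. Since i² = -1, the even-k terms are Σ (-1)^m x^(2m)/(2m)! = cos(x) and the odd-k terms are i · Σ (-1)^m x^(2m+1)/(2m+1)! = i·sin(x).
So the two sides agree for every real x for which both sides are defined.

Conclusion: Yes, this is an identity.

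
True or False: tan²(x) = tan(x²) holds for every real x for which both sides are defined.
False.

Claim: tan²(x) = tan(x²).
Test a specific point where both sides are defined: x = -π/4.
LHS = tan²(x) ≈ 1.0000
RHS = tan(x²) ≈ 0.7092
Since 1.0000 ≠ 0.7092, the equation fails at this point, so it cannot hold for every real x for which both sides are defined.
tan²(x) means (tan x)², squaring the output; tan(x²) squares the input. These are different functions.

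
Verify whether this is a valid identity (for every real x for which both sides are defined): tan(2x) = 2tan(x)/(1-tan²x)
Yes, this is an identity.

Claim: tan(2x) = 2tan(x)/(1-tan²x).
Reasoning: tan(2x) = sin(2x)/cos(2x) = 2sin(x)cos(x) / (cos²x - sin²x). Divide numerator and denominator by cos²x: 2tan(x) / (1 - tan²x).
So the two sides agree for every real x for which both sides are defined.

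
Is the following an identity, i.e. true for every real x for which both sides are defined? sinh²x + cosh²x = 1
Claim: sinh²x + cosh²x = 1.
Test a specific point where both sides are defined: x = 3/2.
LHS = sinh²x + cosh²x ≈ 10.0677
RHS = 1 ≈ 1.0000
Since 10.0677 ≠ 1.0000, the equation fails at this point, so it cannot hold for every real x for which both sides are defined.
The correct hyperbolic identity is cosh²x - sinh²x = 1 (a difference); the sum sinh²x + cosh²x equals cosh(2x).

Conclusion: No, this is NOT an identity.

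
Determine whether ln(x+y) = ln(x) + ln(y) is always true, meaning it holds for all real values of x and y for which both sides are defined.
No, this is NOT an identity.

Claim: ln(x+y) = ln(x) + ln(y).
Test a specific point where both sides are defined: x = 5, y = 5.
LHS = ln(x+y) ≈ 2.3026
RHS = ln(x) + ln(y) ≈ 3.2189
Since 2.3026 ≠ 3.2189, the equation fails at this point, so it cannot hold for all real values of x and y for which both sides are defined.
ln(x) + ln(y) = ln(xy), not ln(x+y).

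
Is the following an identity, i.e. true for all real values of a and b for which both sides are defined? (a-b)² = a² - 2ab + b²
Yes, this is an identity.

Claim: (a-b)² = a² - 2ab + b².
Reasoning: Expand: (a-b)² = (a-b)(a-b) = a·a - a·b - b·a + b·b = a² - 2ab + b².
So the two sides agree for all real values of a and b for which both sides are defined.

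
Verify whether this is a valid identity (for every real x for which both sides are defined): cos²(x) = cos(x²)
No, this is NOT an identity.

Claim: cos²(x) = cos(x²).
Test a specific point where both sides are defined: x = π/3.
LHS = cos²(x) ≈ 0.2500
RHS = cos(x²) ≈ 0.4566
Since 0.2500 ≠ 0.4566, the equation fails at this point, so it cannot hold for every real x for which both sides are defined.
cos²(x) means (cos x)², squaring the output; cos(x²) squares the input. These are different functions.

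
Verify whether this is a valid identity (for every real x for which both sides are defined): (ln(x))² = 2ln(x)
Claim: (ln(x))² = 2ln(x).
Test a specific point where both sides are defined: x = 3.
LHS = (ln(x))² ≈ 1.2069
RHS = 2ln(x) ≈ 2.1972
Since 1.2069 ≠ 2.1972, the equation fails at this point, so it cannot hold for every real x for which both sides are defined.
2ln(x) equals ln(x²), which is not the same as (ln x)².

Conclusion: No, this is NOT an identity.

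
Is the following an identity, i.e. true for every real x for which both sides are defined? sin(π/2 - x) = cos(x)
Yes, this is an identity.

Claim: sin(π/2 - x) = cos(x).
Reasoning: Use sin(u - v) = sin(u)cos(v) - cos(u)sin(v) with u = π/2, v = x: sin(π/2)cos(x) - cos(π/2)sin(x) = 1·cos(x) - 0·sin(x) = cos(x).
So the two sides agree for every real x for which both sides are defined.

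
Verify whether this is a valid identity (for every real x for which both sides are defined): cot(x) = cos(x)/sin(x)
Claim: cot(x) = cos(x)/sin(x).
Reasoning: cot(x) is defined as 1/tan(x) = 1/(sin(x)/cos(x)) = cos(x)/sin(x), wherever sin(x) ≠ 0.
So the two sides agree for every real x for which both sides are defined.

Conclusion: Yes, this is an identity.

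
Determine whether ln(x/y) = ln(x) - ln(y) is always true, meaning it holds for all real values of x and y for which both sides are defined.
Yes, this is an identity.

Claim: ln(x/y) = ln(x) - ln(y).
Reasoning: Both sides are simultaneously defined only when x, y > 0. Write x = e^p, y = e^q. Then x/y = e^(p-q), so ln(x/y) = p - q = ln(x) - ln(y).
So the two sides agree for all real values of x and y for which both sides are defined.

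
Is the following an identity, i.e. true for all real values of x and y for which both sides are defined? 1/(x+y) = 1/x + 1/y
No, this is NOT an identity.

Claim: 1/(x+y) = 1/x + 1/y.
Test a specific point where both sides are defined: x = 4, y = 1.
LHS = 1/(x+y) ≈ 0.2000
RHS = 1/x + 1/y ≈ 1.2500
Since 0.2000 ≠ 1.2500, the equation fails at this point, so it cannot hold for all real values of x and y for which both sides are defined.
1/x + 1/y = (x+y)/(xy), which is not 1/(x+y).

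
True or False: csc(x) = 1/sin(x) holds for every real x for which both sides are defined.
True.

Claim: csc(x) = 1/sin(x).
Reasoning: csc(x) is by definition the reciprocal of sin(x), wherever sin(x) ≠ 0.
So the two sides agree for every real x for which both sides are defined.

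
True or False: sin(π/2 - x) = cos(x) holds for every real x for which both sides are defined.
Claim: sin(π/2 - x) = cos(x).
Reasoning: Use sin(u - v) = sin(u)cos(v) - cos(u)sin(v) with u = π/2, v = x: sin(π/2)cos(x) - cos(π/2)sin(x) = 1·cos(x) - 0·sin(x) = cos(x).
So the two sides agree for every real x for which both sides are defined.

Conclusion: True.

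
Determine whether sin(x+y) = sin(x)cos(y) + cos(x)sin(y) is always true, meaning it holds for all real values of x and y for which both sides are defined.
Yes, this is an identity.

Claim: sin(x+y) = sin(x)cos(y) + cos(x)sin(y).
Reasoning: By Euler's formula e^(i(x+y)) = e^(ix)·e^(iy) = (cos x + i·sin x)(cos y + i·sin y). The imaginary part of the left side is sin(x+y); the imaginary part of the product is sin(x)cos(y) + cos(x)sin(y).
So the two sides agree for all real values of x and y for which both sides are defined.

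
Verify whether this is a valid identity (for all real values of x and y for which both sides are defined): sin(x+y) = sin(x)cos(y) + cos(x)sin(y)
Yes, this is an identity.

Claim: sin(x+y) = sin(x)cos(y) + cos(x)sin(y).
Reasoning: By Euler's formula e^(i(x+y)) = e^(ix)·e^(iy) = (cos x + i·sin x)(cos y + i·sin y). The imaginary part of the left side is sin(x+y); the imaginary part of the product is sin(x)cos(y) + cos(x)sin(y).
So the two sides agree for all real values of x and y for which both sides are defined.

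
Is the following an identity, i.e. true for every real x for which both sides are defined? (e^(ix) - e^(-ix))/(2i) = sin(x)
Claim: (e^(ix) - e^(-ix))/(2i) = sin(x).
Reasoning: By Euler's formula e^(ix) = cos(x) + i·sin(x) and e^(-ix) = cos(x) - i·sin(x). Subtracting cancels the cosine terms: e^(ix) - e^(-ix) = 2i·sin(x); divide by 2i.
So the two sides agree for every real x for which both sides are defined.

Conclusion: Yes, this is an identity.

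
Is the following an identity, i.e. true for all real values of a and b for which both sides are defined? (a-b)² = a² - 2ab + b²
Claim: (a-b)² = a² - 2ab + b².
Reasoning: Expand: (a-b)² = (a-b)(a-b) = a·a - a·b - b·a + b·b = a² - 2ab + b².
So the two sides agree for all real values of a and b for which both sides are defined.

Conclusion: Yes, this is an identity.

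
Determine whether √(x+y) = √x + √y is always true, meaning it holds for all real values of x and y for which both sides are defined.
Claim: √(x+y) = √x + √y.
Test a specific point where both sides are defined: x = 3, y = 3/2.
LHS = √(x+y) ≈ 2.1213
RHS = √x + √y ≈ 2.9568
Since 2.1213 ≠ 2.9568, the equation fails at this point, so it cannot hold for all real values of x and y for which both sides are defined.
Squaring the right side gives x + 2√(xy) + y, not x + y.

Conclusion: No, this is NOT an identity.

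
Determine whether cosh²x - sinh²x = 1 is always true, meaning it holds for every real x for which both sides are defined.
Claim: cosh²x - sinh²x = 1.
Reasoning: With cosh(x) = (e^x + e^-x)/2 and sinh(x) = (e^x - e^-x)/2: cosh²x = (e^(2x) + 2 + e^(-2x))/4 and sinh²x = (e^(2x) - 2 + e^(-2x))/4. Subtracting leaves 4/4 = 1.
So the two sides agree for every real x for which both sides are defined.

Conclusion: Yes, this is an identity.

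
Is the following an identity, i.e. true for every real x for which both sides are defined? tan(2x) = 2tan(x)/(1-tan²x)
Yes, this is an identity.

Claim: tan(2x) = 2tan(x)/(1-tan²x).
Reasoning: tan(2x) = sin(2x)/cos(2x) = 2sin(x)cos(x) / (cos²x - sin²x). Divide numerator and denominator by cos²x: 2tan(x) / (1 - tan²x).
So the two sides agree for every real x for which both sides are defined.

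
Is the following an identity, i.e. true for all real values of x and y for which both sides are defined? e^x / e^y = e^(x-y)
Claim: e^x / e^y = e^(x-y).
Reasoning: 1/e^y = e^(-y), so e^x / e^y = e^x · e^(-y) = e^(x + (-y)) = e^(x-y) by the product rule for exponents.
So the two sides agree for all real values of x and y for which both sides are defined.

Conclusion: Yes, this is an identity.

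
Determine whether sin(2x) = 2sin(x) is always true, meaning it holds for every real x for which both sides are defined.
No, this is NOT an identity.

Claim: sin(2x) = 2sin(x).
Test a specific point where both sides are defined: x = 2π/3.
LHS = sin(2x) ≈ -0.8660
RHS = 2sin(x) ≈ 1.7321
Since -0.8660 ≠ 1.7321, the equation fails at this point, so it cannot hold for every real x for which both sides are defined.
The correct double-angle formula is sin(2x) = 2sin(x)cos(x).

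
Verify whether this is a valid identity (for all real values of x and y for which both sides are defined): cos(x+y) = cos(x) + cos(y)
No, this is NOT an identity.

Claim: cos(x+y) = cos(x) + cos(y).
Test a specific point where both sides are defined: x = π/6, y = -π/3.
LHS = cos(x+y) ≈ 0.8660
RHS = cos(x) + cos(y) ≈ 1.3660
Since 0.8660 ≠ 1.3660, the equation fails at this point, so it cannot hold for all real values of x and y for which both sides are defined.
The correct expansion is cos(x+y) = cos(x)cos(y) - sin(x)sin(y); cosine is not additive.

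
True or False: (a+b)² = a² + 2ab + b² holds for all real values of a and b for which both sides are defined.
True.

Claim: (a+b)² = a² + 2ab + b².
Reasoning: Expand: (a+b)² = (a+b)(a+b) = a·a + a·b + b·a + b·b = a² + 2ab + b².
So the two sides agree for all real values of a and b for which both sides are defined.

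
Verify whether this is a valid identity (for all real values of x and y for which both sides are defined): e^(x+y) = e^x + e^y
No, this is NOT an identity.

Claim: e^(x+y) = e^x + e^y.
Test a specific point where both sides are defined: x = -2, y = -1.
LHS = e^(x+y) ≈ 0.0498
RHS = e^x + e^y ≈ 0.5032
Since 0.0498 ≠ 0.5032, the equation fails at this point, so it cannot hold for all real values of x and y for which both sides are defined.
The correct rule is e^(x+y) = e^x · e^y (a product, not a sum).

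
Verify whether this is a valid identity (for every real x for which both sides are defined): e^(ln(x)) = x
Yes, this is an identity.

Claim: e^(ln(x)) = x.
Reasoning: For x > 0, ln(x) is by definition the exponent p such that e^p = x. Raising e to that exponent therefore returns x: e^(ln x) = x.
So the two sides agree for every real x for which both sides are defined.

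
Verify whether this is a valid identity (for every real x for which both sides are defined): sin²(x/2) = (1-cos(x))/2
Yes, this is an identity.

Claim: sin²(x/2) = (1-cos(x))/2.
Reasoning: Use cos(2θ) = 1 - 2sin²θ with θ = x/2: cos(x) = 1 - 2sin²(x/2). Solving for sin²(x/2) gives (1 - cos(x))/2.
So the two sides agree for every real x for which both sides are defined.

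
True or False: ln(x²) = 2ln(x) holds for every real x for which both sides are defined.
True.

Claim: ln(x²) = 2ln(x).
Reasoning: The right side requires x > 0. For x > 0, x² = (e^(ln x))² = e^(2ln x), so ln(x²) = 2ln(x). (For x < 0 the right side is undefined, so those values are outside the claim.)
So the two sides agree for every real x for which both sides are defined.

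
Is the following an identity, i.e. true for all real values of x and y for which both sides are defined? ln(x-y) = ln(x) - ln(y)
Claim: ln(x-y) = ln(x) - ln(y).
Test a specific point where both sides are defined: x = 5, y = 4.
LHS = ln(x-y) ≈ 0.0000
RHS = ln(x) - ln(y) ≈ 0.2231
Since 0.0000 ≠ 0.2231, the equation fails at this point, so it cannot hold for all real values of x and y for which both sides are defined.
ln(x) - ln(y) = ln(x/y), not ln(x-y).

Conclusion: No, this is NOT an identity.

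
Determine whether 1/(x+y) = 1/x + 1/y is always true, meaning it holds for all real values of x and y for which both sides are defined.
No, this is NOT an identity.

Claim: 1/(x+y) = 1/x + 1/y.
Test a specific point where both sides are defined: x = 2, y = 1.
LHS = 1/(x+y) ≈ 0.3333
RHS = 1/x + 1/y ≈ 1.5000
Since 0.3333 ≠ 1.5000, the equation fails at this point, so it cannot hold for all real values of x and y for which both sides are defined.
1/x + 1/y = (x+y)/(xy), which is not 1/(x+y).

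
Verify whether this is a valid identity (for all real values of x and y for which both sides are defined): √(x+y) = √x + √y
No, this is NOT an identity.

Claim: √(x+y) = √x + √y.
Test a specific point where both sides are defined: x = 3/2, y = 3/2.
LHS = √(x+y) ≈ 1.7321
RHS = √x + √y ≈ 2.4495
Since 1.7321 ≠ 2.4495, the equation fails at this point, so it cannot hold for all real values of x and y for which both sides are defined.
Squaring the right side gives x + 2√(xy) + y, not x + y.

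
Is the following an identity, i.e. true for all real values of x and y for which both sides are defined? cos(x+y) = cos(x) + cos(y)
Claim: cos(x+y) = cos(x) + cos(y).
Test a specific point where both sides are defined: x = -π/3, y = 2π/3.
LHS = cos(x+y) ≈ 0.5000
RHS = cos(x) + cos(y) ≈ 0.0000
Since 0.5000 ≠ 0.0000, the equation fails at this point, so it cannot hold for all real values of x and y for which both sides are defined.
The correct expansion is cos(x+y) = cos(x)cos(y) - sin(x)sin(y); cosine is not additive.

Conclusion: No, this is NOT an identity.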